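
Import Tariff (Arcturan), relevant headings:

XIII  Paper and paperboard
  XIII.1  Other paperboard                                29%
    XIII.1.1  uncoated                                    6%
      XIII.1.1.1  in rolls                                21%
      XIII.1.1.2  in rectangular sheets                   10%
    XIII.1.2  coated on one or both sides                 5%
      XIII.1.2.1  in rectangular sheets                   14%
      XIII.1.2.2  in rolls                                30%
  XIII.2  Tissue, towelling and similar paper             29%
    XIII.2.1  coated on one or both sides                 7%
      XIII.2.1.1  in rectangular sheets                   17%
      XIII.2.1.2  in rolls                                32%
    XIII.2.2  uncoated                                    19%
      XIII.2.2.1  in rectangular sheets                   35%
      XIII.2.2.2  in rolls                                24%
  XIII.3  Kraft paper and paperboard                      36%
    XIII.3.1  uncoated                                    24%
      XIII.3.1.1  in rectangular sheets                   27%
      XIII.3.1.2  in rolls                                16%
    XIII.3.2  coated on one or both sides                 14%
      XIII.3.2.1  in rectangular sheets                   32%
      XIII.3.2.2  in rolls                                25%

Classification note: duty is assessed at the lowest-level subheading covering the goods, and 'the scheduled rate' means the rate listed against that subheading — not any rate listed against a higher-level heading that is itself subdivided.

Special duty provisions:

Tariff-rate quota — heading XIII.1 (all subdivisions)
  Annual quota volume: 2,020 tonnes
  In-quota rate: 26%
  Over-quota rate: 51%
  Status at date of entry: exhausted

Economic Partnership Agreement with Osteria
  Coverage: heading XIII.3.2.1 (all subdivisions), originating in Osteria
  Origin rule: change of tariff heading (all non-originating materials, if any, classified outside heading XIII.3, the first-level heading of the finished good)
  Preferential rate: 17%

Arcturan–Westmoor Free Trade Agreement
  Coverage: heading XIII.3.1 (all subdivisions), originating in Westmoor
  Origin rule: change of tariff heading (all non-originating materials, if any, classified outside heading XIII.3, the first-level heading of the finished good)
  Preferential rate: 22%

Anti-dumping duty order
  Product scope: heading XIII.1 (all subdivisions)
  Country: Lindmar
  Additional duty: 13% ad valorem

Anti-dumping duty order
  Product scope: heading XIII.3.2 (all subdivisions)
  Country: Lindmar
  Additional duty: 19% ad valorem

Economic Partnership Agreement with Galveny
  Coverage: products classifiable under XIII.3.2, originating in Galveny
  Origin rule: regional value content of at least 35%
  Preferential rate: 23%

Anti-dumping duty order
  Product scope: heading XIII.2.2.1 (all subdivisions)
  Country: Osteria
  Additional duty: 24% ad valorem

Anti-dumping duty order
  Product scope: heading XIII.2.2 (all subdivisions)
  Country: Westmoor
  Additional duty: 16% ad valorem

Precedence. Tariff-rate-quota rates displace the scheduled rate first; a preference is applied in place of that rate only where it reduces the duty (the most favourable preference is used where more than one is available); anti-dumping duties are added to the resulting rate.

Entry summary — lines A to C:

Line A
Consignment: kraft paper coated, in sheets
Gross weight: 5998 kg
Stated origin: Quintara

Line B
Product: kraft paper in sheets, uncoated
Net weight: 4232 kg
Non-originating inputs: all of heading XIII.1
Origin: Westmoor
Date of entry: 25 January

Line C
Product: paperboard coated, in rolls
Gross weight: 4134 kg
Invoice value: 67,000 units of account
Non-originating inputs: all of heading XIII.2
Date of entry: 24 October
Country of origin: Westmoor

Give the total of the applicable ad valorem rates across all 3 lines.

Line A: kraft paper → XIII.3; coated → XIII.3.2; in sheets → XIII.3.2.1. Scheduled 32%. No special measure applies. → 32%.
Line B: kraft paper → XIII.3; uncoated → XIII.3.1; in sheets → XIII.3.1.1. Scheduled 27%. Westmoor agreement on XIII.3.1: CTH met → 22% available; preferential 22%. → 22%.
Line C: paperboard → XIII.1; coated → XIII.1.2; in rolls → XIII.1.2.2. Scheduled 30%. quota on XIII.1 exhausted → over-quota 51%; Westmoor agreement on XIII.3.1: XIII.1.2.2 not covered. → 51%.
Sum: 32% + 22% + 51% = 105%.

105%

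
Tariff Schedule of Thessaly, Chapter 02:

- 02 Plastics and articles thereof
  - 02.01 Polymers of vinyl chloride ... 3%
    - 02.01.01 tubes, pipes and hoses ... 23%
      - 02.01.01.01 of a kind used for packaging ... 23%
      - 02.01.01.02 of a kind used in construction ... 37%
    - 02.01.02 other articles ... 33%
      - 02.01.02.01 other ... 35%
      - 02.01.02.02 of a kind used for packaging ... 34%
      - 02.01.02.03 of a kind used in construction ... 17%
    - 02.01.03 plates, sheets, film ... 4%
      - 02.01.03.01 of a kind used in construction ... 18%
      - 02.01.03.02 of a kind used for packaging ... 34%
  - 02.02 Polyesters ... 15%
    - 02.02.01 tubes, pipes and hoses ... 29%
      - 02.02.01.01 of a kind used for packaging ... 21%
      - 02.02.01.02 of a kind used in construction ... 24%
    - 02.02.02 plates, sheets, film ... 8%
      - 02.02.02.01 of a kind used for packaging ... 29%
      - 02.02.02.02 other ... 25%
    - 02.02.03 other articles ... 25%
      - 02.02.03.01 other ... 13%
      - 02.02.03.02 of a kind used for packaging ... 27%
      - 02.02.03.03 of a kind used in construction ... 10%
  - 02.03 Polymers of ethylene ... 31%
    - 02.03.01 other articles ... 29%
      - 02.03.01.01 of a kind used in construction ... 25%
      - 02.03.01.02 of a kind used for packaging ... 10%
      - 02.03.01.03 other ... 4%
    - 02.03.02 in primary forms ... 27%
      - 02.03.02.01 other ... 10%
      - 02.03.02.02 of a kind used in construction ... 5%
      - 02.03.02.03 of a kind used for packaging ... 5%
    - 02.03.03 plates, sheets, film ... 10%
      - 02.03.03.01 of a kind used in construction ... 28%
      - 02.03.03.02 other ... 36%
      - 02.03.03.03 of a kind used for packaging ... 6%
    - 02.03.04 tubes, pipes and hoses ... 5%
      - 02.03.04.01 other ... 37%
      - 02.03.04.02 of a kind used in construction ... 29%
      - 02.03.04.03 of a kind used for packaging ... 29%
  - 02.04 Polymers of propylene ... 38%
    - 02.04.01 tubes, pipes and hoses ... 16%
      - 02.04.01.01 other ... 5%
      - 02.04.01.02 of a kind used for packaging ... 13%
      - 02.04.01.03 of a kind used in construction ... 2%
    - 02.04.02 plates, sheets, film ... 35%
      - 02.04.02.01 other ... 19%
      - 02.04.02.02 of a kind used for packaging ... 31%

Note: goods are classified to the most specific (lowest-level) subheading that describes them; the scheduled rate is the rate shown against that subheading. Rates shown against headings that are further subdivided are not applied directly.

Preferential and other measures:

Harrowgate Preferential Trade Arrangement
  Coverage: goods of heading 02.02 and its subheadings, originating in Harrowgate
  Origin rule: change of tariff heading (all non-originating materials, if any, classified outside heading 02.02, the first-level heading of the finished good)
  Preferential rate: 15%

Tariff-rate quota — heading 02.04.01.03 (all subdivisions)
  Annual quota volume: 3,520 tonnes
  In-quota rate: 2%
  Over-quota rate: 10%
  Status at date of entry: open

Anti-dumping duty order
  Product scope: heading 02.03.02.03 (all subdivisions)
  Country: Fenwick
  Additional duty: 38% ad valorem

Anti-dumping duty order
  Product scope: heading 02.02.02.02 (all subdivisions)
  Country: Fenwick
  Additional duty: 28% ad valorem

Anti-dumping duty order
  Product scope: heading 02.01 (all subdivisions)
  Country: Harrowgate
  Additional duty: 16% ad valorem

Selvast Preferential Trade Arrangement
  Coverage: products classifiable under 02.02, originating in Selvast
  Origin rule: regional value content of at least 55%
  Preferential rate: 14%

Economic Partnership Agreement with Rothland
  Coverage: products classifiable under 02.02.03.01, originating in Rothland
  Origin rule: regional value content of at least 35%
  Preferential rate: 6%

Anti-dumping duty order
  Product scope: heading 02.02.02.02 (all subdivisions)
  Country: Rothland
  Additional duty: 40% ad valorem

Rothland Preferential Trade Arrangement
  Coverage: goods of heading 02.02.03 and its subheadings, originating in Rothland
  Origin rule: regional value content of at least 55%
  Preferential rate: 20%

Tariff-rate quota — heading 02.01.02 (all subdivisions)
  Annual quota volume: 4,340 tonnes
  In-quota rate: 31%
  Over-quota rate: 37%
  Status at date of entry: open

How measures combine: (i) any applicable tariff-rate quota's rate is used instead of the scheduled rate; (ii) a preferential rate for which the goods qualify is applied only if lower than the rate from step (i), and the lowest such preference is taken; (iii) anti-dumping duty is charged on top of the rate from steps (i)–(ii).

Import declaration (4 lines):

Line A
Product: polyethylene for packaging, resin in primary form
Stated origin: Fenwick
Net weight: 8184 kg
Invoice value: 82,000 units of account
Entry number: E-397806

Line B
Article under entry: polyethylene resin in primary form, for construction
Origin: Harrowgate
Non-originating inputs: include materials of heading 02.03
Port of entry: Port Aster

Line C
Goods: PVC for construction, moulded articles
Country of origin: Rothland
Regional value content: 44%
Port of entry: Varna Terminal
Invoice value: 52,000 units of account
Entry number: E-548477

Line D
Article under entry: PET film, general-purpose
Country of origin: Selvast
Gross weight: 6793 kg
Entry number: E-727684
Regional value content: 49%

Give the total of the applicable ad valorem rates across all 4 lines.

Line A: polyethylene → 02.03; resin in primary form → 02.03.02; for packaging → 02.03.02.03. Scheduled 5%. anti-dumping (Fenwick, 02.03.02.03): +38%; total 5% + 38% = 43%. → 43%.
Line B: polyethylene → 02.03; resin in primary form → 02.03.02; for construction → 02.03.02.02. Scheduled 5%. Harrowgate agreement on 02.02: 02.03.02.02 not covered. → 5%.
Line C: PVC → 02.01; moulded articles → 02.01.02; for construction → 02.01.02.03. Scheduled 17%. quota on 02.01.02 open → in-quota 31%; Rothland agreement on 02.02.03.01: 02.01.02.03 not covered; Rothland agreement on 02.02.03: 02.01.02.03 not covered. → 31%.
Line D: PET → 02.02; film → 02.02.02; general-purpose → 02.02.02.02. Scheduled 25%. Selvast agreement on 02.02: RVC < 55%. → 25%.
Sum: 43% + 5% + 31% + 25% = 104%.

104%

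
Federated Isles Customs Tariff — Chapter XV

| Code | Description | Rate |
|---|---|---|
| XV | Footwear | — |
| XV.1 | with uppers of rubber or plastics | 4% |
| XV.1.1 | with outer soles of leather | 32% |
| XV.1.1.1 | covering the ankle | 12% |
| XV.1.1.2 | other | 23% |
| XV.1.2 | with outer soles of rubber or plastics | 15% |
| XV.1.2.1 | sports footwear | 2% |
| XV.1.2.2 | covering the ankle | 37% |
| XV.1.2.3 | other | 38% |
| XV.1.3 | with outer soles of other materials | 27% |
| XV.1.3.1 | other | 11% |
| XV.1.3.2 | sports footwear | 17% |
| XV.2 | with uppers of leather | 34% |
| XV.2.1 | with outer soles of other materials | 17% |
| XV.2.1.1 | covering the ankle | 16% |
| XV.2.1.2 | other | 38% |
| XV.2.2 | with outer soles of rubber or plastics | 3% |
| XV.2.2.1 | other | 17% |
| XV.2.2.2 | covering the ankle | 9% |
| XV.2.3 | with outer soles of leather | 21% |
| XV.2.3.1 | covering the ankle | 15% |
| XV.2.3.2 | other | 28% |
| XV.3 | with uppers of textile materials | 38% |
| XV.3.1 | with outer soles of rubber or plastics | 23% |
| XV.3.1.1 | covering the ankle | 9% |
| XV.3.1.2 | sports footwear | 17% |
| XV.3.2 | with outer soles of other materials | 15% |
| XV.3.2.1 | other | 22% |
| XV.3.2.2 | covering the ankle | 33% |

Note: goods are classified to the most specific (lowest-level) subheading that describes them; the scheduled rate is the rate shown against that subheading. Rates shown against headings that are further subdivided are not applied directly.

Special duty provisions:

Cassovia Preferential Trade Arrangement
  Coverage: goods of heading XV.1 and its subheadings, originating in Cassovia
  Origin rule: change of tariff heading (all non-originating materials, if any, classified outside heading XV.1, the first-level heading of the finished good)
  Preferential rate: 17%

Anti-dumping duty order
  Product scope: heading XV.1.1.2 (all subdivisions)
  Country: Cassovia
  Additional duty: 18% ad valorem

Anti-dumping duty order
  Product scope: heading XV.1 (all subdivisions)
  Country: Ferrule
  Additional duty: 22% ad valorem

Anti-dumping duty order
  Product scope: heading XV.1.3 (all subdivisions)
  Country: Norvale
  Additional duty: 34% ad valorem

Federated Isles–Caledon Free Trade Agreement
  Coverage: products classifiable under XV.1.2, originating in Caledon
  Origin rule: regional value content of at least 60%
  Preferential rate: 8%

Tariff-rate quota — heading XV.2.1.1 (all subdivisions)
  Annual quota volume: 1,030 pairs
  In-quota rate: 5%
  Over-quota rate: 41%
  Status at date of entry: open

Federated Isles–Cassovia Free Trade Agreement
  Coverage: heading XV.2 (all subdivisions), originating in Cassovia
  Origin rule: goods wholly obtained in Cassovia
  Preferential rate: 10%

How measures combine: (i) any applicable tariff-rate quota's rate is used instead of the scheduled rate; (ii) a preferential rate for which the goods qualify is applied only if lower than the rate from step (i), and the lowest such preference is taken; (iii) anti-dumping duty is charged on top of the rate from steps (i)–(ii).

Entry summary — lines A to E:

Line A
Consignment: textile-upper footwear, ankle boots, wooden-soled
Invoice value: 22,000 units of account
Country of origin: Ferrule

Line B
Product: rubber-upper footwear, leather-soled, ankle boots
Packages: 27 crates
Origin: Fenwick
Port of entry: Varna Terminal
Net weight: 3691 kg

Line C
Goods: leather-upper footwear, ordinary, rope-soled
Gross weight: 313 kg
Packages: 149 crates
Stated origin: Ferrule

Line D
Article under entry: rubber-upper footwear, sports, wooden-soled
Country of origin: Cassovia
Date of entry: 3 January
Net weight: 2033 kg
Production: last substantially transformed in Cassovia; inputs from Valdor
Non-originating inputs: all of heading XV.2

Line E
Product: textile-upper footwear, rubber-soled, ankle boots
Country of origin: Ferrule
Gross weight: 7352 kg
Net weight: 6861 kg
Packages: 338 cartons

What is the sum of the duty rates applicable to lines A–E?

109%

Line A: textile-upper → XV.3; wooden-soled → XV.3.2; ankle boots → XV.3.2.2. Scheduled 33%. No special measure applies. → 33%.
Line B: rubber-upper → XV.1; leather-soled → XV.1.1; ankle boots → XV.1.1.1. Scheduled 12%. No special measure applies. → 12%.
Line C: leather-upper → XV.2; rope-soled → XV.2.1; ordinary → XV.2.1.2. Scheduled 38%. No special measure applies. → 38%.
Line D: rubber-upper → XV.1; wooden-soled → XV.1.3; sports → XV.1.3.2. Scheduled 17%. Cassovia agreement on XV.1: CTH met → 17% available; Cassovia agreement on XV.2: XV.1.3.2 not covered; preference 17% not lower than 17% → no reduction. → 17%.
Line E: textile-upper → XV.3; rubber-soled → XV.3.1; ankle boots → XV.3.1.1. Scheduled 9%. No special measure applies. → 9%.
Sum: 33% + 12% + 38% + 17% + 9% = 109%.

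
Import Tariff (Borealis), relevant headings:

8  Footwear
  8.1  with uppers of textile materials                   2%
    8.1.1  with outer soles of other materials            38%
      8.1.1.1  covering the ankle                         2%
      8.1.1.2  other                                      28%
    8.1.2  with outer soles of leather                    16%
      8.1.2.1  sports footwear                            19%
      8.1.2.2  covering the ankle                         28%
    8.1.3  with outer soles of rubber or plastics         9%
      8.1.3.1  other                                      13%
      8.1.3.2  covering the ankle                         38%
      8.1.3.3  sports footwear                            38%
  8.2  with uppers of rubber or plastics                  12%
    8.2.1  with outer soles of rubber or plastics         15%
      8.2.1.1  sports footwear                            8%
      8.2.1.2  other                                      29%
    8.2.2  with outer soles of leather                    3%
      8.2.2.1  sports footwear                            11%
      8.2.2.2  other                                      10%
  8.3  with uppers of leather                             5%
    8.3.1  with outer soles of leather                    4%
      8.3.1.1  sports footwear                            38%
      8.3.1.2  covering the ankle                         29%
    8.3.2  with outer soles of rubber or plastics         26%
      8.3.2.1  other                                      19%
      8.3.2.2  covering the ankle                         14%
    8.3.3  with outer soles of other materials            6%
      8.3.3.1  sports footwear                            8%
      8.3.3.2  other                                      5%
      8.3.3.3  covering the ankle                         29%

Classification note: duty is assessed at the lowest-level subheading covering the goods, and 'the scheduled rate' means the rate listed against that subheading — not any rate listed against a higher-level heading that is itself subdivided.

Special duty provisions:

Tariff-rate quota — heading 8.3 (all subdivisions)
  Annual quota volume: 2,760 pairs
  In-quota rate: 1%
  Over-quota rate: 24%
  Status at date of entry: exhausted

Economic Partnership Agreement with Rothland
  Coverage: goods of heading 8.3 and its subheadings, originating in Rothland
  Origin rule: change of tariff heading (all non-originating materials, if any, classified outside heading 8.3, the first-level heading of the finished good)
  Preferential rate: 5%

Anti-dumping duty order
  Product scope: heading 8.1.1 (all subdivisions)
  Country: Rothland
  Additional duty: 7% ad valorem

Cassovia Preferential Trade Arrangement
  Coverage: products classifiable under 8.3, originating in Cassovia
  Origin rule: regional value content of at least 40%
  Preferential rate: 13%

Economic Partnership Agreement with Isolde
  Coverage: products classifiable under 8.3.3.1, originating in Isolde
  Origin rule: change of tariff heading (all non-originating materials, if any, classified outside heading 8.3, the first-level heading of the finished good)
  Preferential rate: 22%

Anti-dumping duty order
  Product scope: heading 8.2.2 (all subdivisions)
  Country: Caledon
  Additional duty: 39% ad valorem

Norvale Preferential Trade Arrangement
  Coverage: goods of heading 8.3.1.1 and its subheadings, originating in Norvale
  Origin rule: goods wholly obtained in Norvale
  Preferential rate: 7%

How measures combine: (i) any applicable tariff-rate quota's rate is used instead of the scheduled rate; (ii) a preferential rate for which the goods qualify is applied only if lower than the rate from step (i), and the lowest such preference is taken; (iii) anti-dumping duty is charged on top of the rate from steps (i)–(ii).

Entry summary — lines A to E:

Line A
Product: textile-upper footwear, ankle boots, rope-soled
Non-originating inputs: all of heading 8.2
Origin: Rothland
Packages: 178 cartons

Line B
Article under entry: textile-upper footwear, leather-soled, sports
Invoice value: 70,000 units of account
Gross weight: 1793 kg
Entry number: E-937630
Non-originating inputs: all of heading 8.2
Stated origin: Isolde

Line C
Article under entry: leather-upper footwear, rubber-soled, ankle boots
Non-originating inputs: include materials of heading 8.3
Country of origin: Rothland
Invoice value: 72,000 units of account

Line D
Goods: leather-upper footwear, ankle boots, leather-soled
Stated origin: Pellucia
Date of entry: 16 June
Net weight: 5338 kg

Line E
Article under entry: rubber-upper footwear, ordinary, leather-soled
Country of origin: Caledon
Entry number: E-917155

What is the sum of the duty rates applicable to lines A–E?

Line A: textile-upper → 8.1; rope-soled → 8.1.1; ankle boots → 8.1.1.1. Scheduled 2%. Rothland agreement on 8.3: 8.1.1.1 not covered; anti-dumping (Rothland, 8.1.1): +7%; total 2% + 7% = 9%. → 9%.
Line B: textile-upper → 8.1; leather-soled → 8.1.2; sports → 8.1.2.1. Scheduled 19%. Isolde agreement on 8.3.3.1: 8.1.2.1 not covered. → 19%.
Line C: leather-upper → 8.3; rubber-soled → 8.3.2; ankle boots → 8.3.2.2. Scheduled 14%. quota on 8.3 exhausted → over-quota 24%; Rothland agreement on 8.3: CTH not met. → 24%.
Line D: leather-upper → 8.3; leather-soled → 8.3.1; ankle boots → 8.3.1.2. Scheduled 29%. quota on 8.3 exhausted → over-quota 24%. → 24%.
Line E: rubber-upper → 8.2; leather-soled → 8.2.2; ordinary → 8.2.2.2. Scheduled 10%. anti-dumping (Caledon, 8.2.2): +39%; total 10% + 39% = 49%. → 49%.
Sum: 9% + 19% + 24% + 24% + 49% = 125%.

125%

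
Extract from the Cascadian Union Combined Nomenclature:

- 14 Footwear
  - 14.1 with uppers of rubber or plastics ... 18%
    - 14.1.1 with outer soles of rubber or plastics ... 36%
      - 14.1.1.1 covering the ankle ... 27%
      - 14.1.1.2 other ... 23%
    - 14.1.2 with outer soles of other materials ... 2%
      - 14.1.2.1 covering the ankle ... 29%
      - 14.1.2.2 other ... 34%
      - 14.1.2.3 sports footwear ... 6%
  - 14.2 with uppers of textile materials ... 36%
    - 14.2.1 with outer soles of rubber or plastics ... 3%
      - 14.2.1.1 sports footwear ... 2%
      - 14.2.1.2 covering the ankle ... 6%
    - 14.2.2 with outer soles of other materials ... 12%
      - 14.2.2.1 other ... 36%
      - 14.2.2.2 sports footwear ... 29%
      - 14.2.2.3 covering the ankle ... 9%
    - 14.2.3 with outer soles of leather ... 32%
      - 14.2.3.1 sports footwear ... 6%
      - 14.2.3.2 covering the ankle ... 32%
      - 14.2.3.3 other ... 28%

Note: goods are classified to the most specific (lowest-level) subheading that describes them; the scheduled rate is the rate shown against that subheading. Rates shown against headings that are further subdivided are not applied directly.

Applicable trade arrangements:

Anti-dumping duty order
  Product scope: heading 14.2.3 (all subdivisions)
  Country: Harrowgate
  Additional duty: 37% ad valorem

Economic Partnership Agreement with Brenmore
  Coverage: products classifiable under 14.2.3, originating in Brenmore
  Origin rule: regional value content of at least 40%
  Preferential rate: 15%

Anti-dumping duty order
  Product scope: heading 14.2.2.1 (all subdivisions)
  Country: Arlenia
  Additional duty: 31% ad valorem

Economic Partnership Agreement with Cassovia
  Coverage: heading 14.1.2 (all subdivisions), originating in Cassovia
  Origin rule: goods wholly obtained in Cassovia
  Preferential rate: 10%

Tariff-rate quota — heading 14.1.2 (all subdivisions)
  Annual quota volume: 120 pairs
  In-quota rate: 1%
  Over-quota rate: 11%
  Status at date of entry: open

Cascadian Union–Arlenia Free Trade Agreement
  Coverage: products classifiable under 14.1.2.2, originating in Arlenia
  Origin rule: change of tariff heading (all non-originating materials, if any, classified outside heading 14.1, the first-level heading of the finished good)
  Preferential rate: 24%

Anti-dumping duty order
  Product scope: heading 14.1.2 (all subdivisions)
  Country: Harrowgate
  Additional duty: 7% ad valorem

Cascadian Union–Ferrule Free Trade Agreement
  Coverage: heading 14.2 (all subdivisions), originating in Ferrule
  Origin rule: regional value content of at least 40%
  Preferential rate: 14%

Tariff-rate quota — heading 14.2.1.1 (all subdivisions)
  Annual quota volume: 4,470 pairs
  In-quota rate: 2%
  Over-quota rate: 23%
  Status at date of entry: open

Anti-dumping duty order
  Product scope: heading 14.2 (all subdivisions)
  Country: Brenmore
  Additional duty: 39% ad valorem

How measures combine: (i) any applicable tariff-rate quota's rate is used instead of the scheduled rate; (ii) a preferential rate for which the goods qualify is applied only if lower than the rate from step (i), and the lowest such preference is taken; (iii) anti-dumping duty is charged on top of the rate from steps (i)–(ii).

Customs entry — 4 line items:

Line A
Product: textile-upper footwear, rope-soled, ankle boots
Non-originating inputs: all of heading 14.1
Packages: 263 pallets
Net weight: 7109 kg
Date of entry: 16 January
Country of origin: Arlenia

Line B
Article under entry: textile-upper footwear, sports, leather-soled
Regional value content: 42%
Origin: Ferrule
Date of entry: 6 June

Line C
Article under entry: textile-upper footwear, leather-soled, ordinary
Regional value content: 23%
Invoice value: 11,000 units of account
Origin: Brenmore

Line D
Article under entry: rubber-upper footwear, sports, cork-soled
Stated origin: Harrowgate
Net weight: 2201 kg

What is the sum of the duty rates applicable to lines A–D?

90%

Line A: textile-upper → 14.2; rope-soled → 14.2.2; ankle boots → 14.2.2.3. Scheduled 9%. Arlenia agreement on 14.1.2.2: 14.2.2.3 not covered. → 9%.
Line B: textile-upper → 14.2; leather-soled → 14.2.3; sports → 14.2.3.1. Scheduled 6%. Ferrule agreement on 14.2: RVC ≥ 40% → 14% available; preference 14% not lower than 6% → no reduction. → 6%.
Line C: textile-upper → 14.2; leather-soled → 14.2.3; ordinary → 14.2.3.3. Scheduled 28%. Brenmore agreement on 14.2.3: RVC < 40%; anti-dumping (Brenmore, 14.2): +39%; total 28% + 39% = 67%. → 67%.
Line D: rubber-upper → 14.1; cork-soled → 14.1.2; sports → 14.1.2.3. Scheduled 6%. quota on 14.1.2 open → in-quota 1%; anti-dumping (Harrowgate, 14.1.2): +7%; total 1% + 7% = 8%. → 8%.
Sum: 9% + 6% + 67% + 8% = 90%.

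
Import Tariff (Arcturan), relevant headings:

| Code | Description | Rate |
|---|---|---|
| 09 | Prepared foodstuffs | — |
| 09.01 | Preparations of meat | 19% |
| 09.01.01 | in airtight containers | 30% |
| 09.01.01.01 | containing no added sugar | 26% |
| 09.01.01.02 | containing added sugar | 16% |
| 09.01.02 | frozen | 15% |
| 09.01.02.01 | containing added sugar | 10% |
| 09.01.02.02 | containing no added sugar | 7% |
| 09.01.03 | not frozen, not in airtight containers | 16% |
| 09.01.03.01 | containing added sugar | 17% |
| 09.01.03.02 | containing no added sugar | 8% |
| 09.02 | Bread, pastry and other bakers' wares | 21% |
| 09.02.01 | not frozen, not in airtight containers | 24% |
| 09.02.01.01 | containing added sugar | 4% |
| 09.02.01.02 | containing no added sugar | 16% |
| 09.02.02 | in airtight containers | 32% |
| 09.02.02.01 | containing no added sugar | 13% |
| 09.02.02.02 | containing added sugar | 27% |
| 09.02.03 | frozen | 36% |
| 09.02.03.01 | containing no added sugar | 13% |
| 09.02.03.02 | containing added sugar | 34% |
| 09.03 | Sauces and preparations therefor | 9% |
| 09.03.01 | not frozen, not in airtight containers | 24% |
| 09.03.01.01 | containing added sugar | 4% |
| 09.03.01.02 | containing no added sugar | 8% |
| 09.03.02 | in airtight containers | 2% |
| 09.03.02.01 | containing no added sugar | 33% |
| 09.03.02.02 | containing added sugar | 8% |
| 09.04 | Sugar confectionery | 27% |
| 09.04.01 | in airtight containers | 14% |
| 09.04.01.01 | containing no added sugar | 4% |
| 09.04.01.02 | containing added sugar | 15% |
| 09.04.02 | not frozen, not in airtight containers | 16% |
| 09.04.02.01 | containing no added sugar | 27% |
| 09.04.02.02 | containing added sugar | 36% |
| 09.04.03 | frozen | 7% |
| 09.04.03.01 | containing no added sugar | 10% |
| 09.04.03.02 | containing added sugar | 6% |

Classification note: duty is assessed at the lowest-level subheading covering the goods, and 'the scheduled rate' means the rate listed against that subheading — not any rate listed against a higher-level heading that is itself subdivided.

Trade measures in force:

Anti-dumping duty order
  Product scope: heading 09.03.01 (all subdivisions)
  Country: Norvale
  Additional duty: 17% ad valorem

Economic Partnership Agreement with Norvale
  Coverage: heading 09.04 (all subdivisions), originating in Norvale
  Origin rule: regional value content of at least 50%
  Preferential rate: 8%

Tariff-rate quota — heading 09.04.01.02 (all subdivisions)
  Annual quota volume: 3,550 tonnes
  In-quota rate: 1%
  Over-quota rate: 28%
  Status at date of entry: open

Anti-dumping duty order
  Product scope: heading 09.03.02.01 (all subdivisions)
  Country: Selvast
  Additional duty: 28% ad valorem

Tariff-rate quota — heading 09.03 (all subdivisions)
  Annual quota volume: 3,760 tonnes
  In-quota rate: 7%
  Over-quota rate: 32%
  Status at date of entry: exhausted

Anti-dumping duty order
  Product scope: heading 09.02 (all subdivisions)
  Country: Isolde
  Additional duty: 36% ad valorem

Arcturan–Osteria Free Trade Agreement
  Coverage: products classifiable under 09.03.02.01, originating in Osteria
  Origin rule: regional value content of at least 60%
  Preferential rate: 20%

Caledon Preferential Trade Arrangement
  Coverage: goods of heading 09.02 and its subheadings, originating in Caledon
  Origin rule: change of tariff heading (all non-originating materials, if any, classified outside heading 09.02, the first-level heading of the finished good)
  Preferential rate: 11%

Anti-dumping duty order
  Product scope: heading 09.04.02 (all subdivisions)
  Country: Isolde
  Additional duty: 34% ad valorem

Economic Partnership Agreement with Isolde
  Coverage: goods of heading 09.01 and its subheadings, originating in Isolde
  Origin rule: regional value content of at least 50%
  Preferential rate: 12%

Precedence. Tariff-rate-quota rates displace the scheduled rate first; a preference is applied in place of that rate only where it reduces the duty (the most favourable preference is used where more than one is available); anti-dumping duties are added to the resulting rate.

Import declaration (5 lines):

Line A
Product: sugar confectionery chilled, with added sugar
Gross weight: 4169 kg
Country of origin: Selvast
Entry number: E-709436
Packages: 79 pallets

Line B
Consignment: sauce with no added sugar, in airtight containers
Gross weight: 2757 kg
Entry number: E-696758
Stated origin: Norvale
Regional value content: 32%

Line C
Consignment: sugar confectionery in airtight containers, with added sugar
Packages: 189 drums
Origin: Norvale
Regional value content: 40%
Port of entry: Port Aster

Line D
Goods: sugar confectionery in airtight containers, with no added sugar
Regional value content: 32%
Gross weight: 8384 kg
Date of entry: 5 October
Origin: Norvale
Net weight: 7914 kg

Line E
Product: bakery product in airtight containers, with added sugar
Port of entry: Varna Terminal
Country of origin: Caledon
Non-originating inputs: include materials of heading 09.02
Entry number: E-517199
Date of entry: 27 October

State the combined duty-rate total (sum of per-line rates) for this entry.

100%

Line A: sugar confectionery → 09.04; chilled → 09.04.02; with added sugar → 09.04.02.02. Scheduled 36%. No special measure applies. → 36%.
Line B: sauce → 09.03; in airtight containers → 09.03.02; with no added sugar → 09.03.02.01. Scheduled 33%. quota on 09.03 exhausted → over-quota 32%; Norvale agreement on 09.04: 09.03.02.01 not covered. → 32%.
Line C: sugar confectionery → 09.04; in airtight containers → 09.04.01; with added sugar → 09.04.01.02. Scheduled 15%. quota on 09.04.01.02 open → in-quota 1%; Norvale agreement on 09.04: RVC < 50%. → 1%.
Line D: sugar confectionery → 09.04; in airtight containers → 09.04.01; with no added sugar → 09.04.01.01. Scheduled 4%. Norvale agreement on 09.04: RVC < 50%. → 4%.
Line E: bakery product → 09.02; in airtight containers → 09.02.02; with added sugar → 09.02.02.02. Scheduled 27%. Caledon agreement on 09.02: CTH not met. → 27%.
Sum: 36% + 32% + 1% + 4% + 27% = 100%.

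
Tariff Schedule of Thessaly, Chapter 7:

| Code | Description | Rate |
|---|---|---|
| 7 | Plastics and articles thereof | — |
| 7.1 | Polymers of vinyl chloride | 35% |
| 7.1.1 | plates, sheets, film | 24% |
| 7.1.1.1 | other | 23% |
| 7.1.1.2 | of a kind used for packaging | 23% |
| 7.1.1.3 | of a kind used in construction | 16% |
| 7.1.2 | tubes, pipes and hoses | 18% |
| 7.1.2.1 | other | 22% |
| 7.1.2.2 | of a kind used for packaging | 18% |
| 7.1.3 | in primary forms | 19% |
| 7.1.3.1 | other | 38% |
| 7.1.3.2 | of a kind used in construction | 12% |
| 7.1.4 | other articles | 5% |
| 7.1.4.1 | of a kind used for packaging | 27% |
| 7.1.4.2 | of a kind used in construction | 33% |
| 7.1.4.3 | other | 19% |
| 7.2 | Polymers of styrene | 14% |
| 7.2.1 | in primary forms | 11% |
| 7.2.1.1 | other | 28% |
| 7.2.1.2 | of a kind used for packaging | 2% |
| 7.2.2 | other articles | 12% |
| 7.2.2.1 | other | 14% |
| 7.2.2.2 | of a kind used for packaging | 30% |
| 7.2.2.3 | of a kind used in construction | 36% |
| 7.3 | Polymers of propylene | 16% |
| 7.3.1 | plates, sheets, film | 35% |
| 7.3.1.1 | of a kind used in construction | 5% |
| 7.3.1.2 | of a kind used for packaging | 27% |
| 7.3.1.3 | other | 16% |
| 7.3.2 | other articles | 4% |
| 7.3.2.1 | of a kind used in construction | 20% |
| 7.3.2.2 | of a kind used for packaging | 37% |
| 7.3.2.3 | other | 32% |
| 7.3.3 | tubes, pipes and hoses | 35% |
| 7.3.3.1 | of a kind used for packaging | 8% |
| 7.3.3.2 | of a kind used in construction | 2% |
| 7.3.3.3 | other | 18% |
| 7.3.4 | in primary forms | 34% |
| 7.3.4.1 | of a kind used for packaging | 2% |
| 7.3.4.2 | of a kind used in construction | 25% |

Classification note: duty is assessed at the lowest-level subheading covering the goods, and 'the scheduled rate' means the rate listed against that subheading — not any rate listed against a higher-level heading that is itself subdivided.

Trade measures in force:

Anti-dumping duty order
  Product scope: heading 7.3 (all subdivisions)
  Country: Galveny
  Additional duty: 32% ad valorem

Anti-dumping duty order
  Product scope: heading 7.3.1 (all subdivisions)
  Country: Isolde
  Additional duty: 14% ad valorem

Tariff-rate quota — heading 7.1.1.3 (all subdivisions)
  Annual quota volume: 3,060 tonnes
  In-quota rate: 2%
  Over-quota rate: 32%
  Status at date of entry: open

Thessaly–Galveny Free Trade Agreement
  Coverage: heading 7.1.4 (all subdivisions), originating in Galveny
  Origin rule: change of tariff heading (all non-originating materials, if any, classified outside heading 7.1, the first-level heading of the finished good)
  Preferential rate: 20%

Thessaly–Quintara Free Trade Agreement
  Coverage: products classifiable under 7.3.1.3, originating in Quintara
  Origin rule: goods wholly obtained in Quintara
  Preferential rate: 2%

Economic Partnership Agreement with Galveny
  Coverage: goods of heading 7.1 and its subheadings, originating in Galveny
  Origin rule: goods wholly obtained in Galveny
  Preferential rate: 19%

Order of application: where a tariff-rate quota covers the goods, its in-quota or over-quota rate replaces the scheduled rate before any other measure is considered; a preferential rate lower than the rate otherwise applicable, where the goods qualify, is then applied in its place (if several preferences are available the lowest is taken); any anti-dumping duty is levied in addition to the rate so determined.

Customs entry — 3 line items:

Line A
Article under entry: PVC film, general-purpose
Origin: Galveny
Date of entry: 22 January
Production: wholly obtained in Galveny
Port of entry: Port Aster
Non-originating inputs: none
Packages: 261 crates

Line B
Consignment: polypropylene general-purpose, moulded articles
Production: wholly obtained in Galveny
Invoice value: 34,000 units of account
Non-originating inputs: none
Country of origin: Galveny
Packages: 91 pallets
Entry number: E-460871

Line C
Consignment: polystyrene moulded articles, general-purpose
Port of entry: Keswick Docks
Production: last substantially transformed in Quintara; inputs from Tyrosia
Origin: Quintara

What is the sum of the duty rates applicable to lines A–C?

97%

Line A: PVC → 7.1; film → 7.1.1; general-purpose → 7.1.1.1. Scheduled 23%. Galveny agreement on 7.1.4: 7.1.1.1 not covered; Galveny agreement on 7.1: wholly obtained → 19% available; preferential 19%. → 19%.
Line B: polypropylene → 7.3; moulded articles → 7.3.2; general-purpose → 7.3.2.3. Scheduled 32%. Galveny agreement on 7.1.4: 7.3.2.3 not covered; Galveny agreement on 7.1: 7.3.2.3 not covered; anti-dumping (Galveny, 7.3): +32%; total 32% + 32% = 64%. → 64%.
Line C: polystyrene → 7.2; moulded articles → 7.2.2; general-purpose → 7.2.2.1. Scheduled 14%. Quintara agreement on 7.3.1.3: 7.2.2.1 not covered. → 14%.
Sum: 19% + 64% + 14% = 97%.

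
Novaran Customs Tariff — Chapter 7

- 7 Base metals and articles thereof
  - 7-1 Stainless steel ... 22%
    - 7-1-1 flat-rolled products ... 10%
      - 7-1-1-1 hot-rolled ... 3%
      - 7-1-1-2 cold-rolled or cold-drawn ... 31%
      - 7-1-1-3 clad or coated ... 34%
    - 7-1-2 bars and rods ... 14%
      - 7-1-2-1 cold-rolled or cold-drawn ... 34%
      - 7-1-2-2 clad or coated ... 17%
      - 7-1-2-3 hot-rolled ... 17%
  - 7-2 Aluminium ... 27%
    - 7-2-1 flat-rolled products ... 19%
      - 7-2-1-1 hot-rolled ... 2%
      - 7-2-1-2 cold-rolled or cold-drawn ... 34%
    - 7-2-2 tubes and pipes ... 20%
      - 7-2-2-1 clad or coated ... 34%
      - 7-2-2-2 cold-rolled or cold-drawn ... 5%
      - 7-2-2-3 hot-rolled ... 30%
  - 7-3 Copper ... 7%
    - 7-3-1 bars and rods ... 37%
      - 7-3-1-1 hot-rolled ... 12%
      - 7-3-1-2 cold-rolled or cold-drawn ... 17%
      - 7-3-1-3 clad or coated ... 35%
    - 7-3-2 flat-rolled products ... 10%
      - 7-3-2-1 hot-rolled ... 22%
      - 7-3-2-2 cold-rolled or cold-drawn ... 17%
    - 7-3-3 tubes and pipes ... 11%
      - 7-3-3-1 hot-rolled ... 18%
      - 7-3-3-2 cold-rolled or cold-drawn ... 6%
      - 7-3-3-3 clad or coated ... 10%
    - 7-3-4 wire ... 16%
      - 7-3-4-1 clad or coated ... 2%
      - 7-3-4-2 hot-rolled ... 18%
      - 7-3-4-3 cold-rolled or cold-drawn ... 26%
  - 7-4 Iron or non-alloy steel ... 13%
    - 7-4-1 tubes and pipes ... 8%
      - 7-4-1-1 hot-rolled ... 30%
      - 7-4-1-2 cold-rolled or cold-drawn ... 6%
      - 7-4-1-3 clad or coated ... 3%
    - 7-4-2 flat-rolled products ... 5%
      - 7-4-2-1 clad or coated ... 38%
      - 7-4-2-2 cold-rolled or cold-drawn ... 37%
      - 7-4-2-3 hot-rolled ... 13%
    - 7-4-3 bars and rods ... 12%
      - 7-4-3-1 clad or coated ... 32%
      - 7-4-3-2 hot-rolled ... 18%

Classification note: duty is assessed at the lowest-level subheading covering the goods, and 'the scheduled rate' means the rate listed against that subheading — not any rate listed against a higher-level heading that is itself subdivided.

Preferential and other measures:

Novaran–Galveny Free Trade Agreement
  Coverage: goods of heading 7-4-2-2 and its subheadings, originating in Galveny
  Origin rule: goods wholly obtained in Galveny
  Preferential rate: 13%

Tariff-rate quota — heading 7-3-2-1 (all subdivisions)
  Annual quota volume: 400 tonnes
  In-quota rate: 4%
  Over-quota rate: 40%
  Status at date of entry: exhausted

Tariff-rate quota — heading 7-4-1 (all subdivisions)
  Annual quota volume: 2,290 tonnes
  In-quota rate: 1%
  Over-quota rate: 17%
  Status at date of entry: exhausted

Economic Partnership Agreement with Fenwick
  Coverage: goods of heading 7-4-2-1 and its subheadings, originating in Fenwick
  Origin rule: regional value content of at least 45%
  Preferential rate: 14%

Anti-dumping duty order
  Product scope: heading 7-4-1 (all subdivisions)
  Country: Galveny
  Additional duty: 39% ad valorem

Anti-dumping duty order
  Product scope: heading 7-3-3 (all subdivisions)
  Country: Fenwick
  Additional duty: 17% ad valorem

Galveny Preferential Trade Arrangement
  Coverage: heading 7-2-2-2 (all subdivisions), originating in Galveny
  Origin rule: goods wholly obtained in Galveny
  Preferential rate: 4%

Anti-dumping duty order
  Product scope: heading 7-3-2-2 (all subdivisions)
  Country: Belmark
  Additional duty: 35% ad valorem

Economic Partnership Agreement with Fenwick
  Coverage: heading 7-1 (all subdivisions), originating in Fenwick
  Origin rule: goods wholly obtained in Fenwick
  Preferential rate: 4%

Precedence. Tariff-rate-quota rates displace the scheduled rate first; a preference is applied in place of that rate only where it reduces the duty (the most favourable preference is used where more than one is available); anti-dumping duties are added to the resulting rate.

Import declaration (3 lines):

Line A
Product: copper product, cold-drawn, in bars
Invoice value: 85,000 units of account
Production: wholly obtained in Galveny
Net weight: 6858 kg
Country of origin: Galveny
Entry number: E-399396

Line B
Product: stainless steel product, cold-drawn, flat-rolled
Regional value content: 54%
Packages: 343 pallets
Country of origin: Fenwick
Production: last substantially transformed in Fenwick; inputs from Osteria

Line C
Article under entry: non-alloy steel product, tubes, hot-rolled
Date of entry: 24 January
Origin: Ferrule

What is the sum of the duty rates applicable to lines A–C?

65%

Line A: copper → 7-3; in bars → 7-3-1; cold-drawn → 7-3-1-2. Scheduled 17%. Galveny agreement on 7-4-2-2: 7-3-1-2 not covered; Galveny agreement on 7-2-2-2: 7-3-1-2 not covered. → 17%.
Line B: stainless steel → 7-1; flat-rolled → 7-1-1; cold-drawn → 7-1-1-2. Scheduled 31%. Fenwick agreement on 7-4-2-1: 7-1-1-2 not covered; Fenwick agreement on 7-1: not wholly obtained. → 31%.
Line C: non-alloy steel → 7-4; tubes → 7-4-1; hot-rolled → 7-4-1-1. Scheduled 30%. quota on 7-4-1 exhausted → over-quota 17%. → 17%.
Sum: 17% + 31% + 17% = 65%.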